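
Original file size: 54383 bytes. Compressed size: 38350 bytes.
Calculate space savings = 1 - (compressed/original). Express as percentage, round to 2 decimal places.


ratio = compressed/original = 38350/54383 = 0.705184
savings = 1 - ratio = 1 - 0.705184 = 0.294816
as a percentage: 0.294816 * 100 = 29.48%

Space savings = 1 - 38350/54383 = 29.48%


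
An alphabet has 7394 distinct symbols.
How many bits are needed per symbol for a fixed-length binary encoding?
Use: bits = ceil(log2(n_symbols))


log2(7394) = 12.8521
Bracket: 2^12 = 4096 < 7394 <= 2^13 = 8192
So ceil(log2(7394)) = 13

bits = ceil(log2(7394)) = ceil(12.8521) = 13 bits


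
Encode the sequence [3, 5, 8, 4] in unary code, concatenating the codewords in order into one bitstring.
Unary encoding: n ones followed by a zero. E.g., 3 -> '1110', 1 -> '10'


Encode each number as n ones followed by a terminating 0:
  3 -> 1110 (4 bits)
  5 -> 111110 (6 bits)
  8 -> 111111110 (9 bits)
  4 -> 11110 (5 bits)
Total length = 4 + 6 + 9 + 5 = 24 bits.

Unary([3, 5, 8, 4]) = 111011111011111111011110 (24 bits)


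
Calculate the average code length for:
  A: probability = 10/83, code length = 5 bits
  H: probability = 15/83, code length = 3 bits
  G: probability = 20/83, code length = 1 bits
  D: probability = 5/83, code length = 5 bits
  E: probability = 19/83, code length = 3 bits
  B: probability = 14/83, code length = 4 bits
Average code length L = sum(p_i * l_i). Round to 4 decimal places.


Weighted contributions p_i * l_i:
  A: (10/83) * 5 = 50/83
  H: (15/83) * 3 = 45/83
  G: (20/83) * 1 = 20/83
  D: (5/83) * 5 = 25/83
  E: (19/83) * 3 = 57/83
  B: (14/83) * 4 = 56/83
Sum = (50 + 45 + 20 + 25 + 57 + 56)/83 = 253/83

L = 253/83 = 3.0482 bits/symbol


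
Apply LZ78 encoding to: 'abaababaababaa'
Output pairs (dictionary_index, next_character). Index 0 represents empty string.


LZ78 encoding steps:
Dictionary: {0: ''}
Step 1: w='' (idx 0), next='a' -> output (0, 'a'), add 'a' as idx 1
Step 2: w='' (idx 0), next='b' -> output (0, 'b'), add 'b' as idx 2
Step 3: w='a' (idx 1), next='a' -> output (1, 'a'), add 'aa' as idx 3
Step 4: w='b' (idx 2), next='a' -> output (2, 'a'), add 'ba' as idx 4
Step 5: w='ba' (idx 4), next='a' -> output (4, 'a'), add 'baa' as idx 5
Step 6: w='ba' (idx 4), next='b' -> output (4, 'b'), add 'bab' as idx 6
Step 7: w='aa' (idx 3), end of input -> output (3, '')


Encoded: [(0, 'a'), (0, 'b'), (1, 'a'), (2, 'a'), (4, 'a'), (4, 'b'), (3, '')]


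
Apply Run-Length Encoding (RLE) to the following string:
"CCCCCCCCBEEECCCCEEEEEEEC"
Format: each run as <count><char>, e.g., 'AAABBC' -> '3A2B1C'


Scanning runs left to right:
  i=0: run of 'C' x 8 -> '8C'
  i=8: run of 'B' x 1 -> '1B'
  i=9: run of 'E' x 3 -> '3E'
  i=12: run of 'C' x 4 -> '4C'
  i=16: run of 'E' x 7 -> '7E'
  i=23: run of 'C' x 1 -> '1C'

RLE = 8C1B3E4C7E1C


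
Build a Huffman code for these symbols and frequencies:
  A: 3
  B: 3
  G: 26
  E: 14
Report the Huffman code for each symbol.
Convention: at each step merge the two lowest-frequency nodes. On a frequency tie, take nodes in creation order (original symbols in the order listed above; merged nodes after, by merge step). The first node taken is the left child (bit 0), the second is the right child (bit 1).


Huffman tree construction:
Step 1: Merge A(3) + B(3) = 6
Step 2: Merge (A+B)(6) + E(14) = 20
Step 3: Merge ((A+B)+E)(20) + G(26) = 46
Read each symbol's code off the tree from the root (left child = 0, right child = 1).

Codes:
  A: 000 (length 3)
  B: 001 (length 3)
  G: 1 (length 1)
  E: 01 (length 2)
Average code length: 72/46 = 1.5652 bits/symbol


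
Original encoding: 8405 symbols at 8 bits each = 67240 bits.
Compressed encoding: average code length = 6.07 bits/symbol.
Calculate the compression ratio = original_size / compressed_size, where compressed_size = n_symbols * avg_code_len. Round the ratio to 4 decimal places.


original_size = n_symbols * orig_bits = 8405 * 8 = 67240 bits
compressed_size = n_symbols * avg_code_len = 8405 * 6.07 = 51018.35 bits
ratio = original_size / compressed_size = 67240 / 51018.35 = 1.318

Compression ratio = 1.318


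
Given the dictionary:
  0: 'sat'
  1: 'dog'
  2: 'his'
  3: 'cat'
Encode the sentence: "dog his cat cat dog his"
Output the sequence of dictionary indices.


Look up each word in the dictionary:
  'dog' -> 1
  'his' -> 2
  'cat' -> 3
  'cat' -> 3
  'dog' -> 1
  'his' -> 2

Encoded: [1, 2, 3, 3, 1, 2]


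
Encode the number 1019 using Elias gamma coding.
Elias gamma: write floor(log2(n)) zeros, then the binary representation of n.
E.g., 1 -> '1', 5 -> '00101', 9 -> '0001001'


num_bits = floor(log2(1019)) + 1 = 10
leading_zeros = num_bits - 1 = 9
binary(1019) = 1111111011

Elias gamma(1019) = '000000000' + '1111111011' = 0000000001111111011 (19 bits)


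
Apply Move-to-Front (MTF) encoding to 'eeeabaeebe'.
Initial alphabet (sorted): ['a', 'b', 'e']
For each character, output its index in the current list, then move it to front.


MTF encoding:
'e': index 2 in ['a', 'b', 'e'] -> ['e', 'a', 'b']
'e': index 0 in ['e', 'a', 'b'] -> ['e', 'a', 'b']
'e': index 0 in ['e', 'a', 'b'] -> ['e', 'a', 'b']
'a': index 1 in ['e', 'a', 'b'] -> ['a', 'e', 'b']
'b': index 2 in ['a', 'e', 'b'] -> ['b', 'a', 'e']
'a': index 1 in ['b', 'a', 'e'] -> ['a', 'b', 'e']
'e': index 2 in ['a', 'b', 'e'] -> ['e', 'a', 'b']
'e': index 0 in ['e', 'a', 'b'] -> ['e', 'a', 'b']
'b': index 2 in ['e', 'a', 'b'] -> ['b', 'e', 'a']
'e': index 1 in ['b', 'e', 'a'] -> ['e', 'b', 'a']


Output: [2, 0, 0, 1, 2, 1, 2, 0, 2, 1]


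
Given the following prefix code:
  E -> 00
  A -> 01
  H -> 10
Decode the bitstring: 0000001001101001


Decoding step by step:
Bits 00 -> E
Bits 00 -> E
Bits 00 -> E
Bits 10 -> H
Bits 01 -> A
Bits 10 -> H
Bits 10 -> H
Bits 01 -> A


Decoded message: EEEHAHHA


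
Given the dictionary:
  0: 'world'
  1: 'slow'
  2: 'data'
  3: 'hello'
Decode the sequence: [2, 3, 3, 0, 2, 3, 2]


Look up each index in the dictionary:
  2 -> 'data'
  3 -> 'hello'
  3 -> 'hello'
  0 -> 'world'
  2 -> 'data'
  3 -> 'hello'
  2 -> 'data'

Decoded: "data hello hello world data hello data"


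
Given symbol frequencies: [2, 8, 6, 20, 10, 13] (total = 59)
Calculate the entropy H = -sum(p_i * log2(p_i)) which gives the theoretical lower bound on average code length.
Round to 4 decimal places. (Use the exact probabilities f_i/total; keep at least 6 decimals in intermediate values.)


Per-symbol terms -p_i * log2(p_i) with p_i = f_i/59:
  p = 2/59 = 0.033898: log2(p) = -4.882643, -p*log2(p) = 0.165513
  p = 8/59 = 0.135593: log2(p) = -2.882643, -p*log2(p) = 0.390867
  p = 6/59 = 0.101695: log2(p) = -3.297681, -p*log2(p) = 0.335357
  p = 20/59 = 0.338983: log2(p) = -1.560715, -p*log2(p) = 0.529056
  p = 10/59 = 0.169492: log2(p) = -2.560715, -p*log2(p) = 0.434019
  p = 13/59 = 0.220339: log2(p) = -2.182203, -p*log2(p) = 0.480824
H = 0.165513 + 0.390867 + 0.335357 + 0.529056 + 0.434019 + 0.480824 = 2.335636

H = 2.3356 bits/symbol


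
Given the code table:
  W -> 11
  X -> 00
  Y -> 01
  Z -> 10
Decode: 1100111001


Decoding:
11 -> W
00 -> X
11 -> W
10 -> Z
01 -> Y


Result: WXWZY


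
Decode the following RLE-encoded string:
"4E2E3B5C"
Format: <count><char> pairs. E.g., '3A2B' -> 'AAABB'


Expanding each <count><char> pair:
  4E -> 'EEEE'
  2E -> 'EE'
  3B -> 'BBB'
  5C -> 'CCCCC'

Decoded = EEEEEEBBBCCCCC


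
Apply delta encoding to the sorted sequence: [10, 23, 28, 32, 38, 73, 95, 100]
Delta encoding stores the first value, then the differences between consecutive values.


First value: 10
Deltas:
  23 - 10 = 13
  28 - 23 = 5
  32 - 28 = 4
  38 - 32 = 6
  73 - 38 = 35
  95 - 73 = 22
  100 - 95 = 5


Delta encoded: [10, 13, 5, 4, 6, 35, 22, 5]


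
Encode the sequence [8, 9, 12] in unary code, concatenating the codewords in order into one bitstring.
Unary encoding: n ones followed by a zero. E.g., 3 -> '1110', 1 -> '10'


Encode each number as n ones followed by a terminating 0:
  8 -> 111111110 (9 bits)
  9 -> 1111111110 (10 bits)
  12 -> 1111111111110 (13 bits)
Total length = 9 + 10 + 13 = 32 bits.

Unary([8, 9, 12]) = 11111111011111111101111111111110 (32 bits)


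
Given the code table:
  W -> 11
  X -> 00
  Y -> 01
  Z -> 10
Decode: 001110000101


Decoding:
00 -> X
11 -> W
10 -> Z
00 -> X
01 -> Y
01 -> Y


Result: XWZXYY


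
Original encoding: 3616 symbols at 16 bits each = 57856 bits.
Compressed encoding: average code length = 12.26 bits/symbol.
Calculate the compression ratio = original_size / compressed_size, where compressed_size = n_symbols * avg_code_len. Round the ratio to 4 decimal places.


original_size = n_symbols * orig_bits = 3616 * 16 = 57856 bits
compressed_size = n_symbols * avg_code_len = 3616 * 12.26 = 44332.16 bits
ratio = original_size / compressed_size = 57856 / 44332.16 = 1.3051

Compression ratio = 1.3051


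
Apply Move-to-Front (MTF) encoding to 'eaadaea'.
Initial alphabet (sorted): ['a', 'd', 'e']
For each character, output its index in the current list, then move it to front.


MTF encoding:
'e': index 2 in ['a', 'd', 'e'] -> ['e', 'a', 'd']
'a': index 1 in ['e', 'a', 'd'] -> ['a', 'e', 'd']
'a': index 0 in ['a', 'e', 'd'] -> ['a', 'e', 'd']
'd': index 2 in ['a', 'e', 'd'] -> ['d', 'a', 'e']
'a': index 1 in ['d', 'a', 'e'] -> ['a', 'd', 'e']
'e': index 2 in ['a', 'd', 'e'] -> ['e', 'a', 'd']
'a': index 1 in ['e', 'a', 'd'] -> ['a', 'e', 'd']


Output: [2, 1, 0, 2, 1, 2, 1]


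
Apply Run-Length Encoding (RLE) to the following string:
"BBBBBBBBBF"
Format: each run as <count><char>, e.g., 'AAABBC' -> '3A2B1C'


Scanning runs left to right:
  i=0: run of 'B' x 9 -> '9B'
  i=9: run of 'F' x 1 -> '1F'

RLE = 9B1F


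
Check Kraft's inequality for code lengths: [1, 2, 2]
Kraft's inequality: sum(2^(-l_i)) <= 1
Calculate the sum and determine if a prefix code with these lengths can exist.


Sum = 2^(-1) + 2^(-2) + 2^(-2)
    = 0.5 + 0.25 + 0.25
    = 4/4 = 1.0
Since 1.0 <= 1, Kraft's inequality IS satisfied.
A prefix code with these lengths CAN exist.

Kraft sum = 1.0. Satisfied.


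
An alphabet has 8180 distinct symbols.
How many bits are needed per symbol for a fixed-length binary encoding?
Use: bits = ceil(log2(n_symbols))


log2(8180) = 12.9979
Bracket: 2^12 = 4096 < 8180 <= 2^13 = 8192
So ceil(log2(8180)) = 13

bits = ceil(log2(8180)) = ceil(12.9979) = 13 bits


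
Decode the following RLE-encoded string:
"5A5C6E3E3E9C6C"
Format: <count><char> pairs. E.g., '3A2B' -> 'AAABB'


Expanding each <count><char> pair:
  5A -> 'AAAAA'
  5C -> 'CCCCC'
  6E -> 'EEEEEE'
  3E -> 'EEE'
  3E -> 'EEE'
  9C -> 'CCCCCCCCC'
  6C -> 'CCCCCC'

Decoded = AAAAACCCCCEEEEEEEEEEEECCCCCCCCCCCCCCC


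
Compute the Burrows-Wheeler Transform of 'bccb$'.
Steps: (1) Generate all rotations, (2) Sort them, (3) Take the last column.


Rotations (sorted):
  0: $bccb -> last char: b
  1: b$bcc -> last char: c
  2: bccb$ -> last char: $
  3: cb$bc -> last char: c
  4: ccb$b -> last char: b


BWT = bc$cb


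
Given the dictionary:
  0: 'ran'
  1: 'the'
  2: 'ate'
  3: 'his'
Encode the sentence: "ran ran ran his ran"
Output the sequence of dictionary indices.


Look up each word in the dictionary:
  'ran' -> 0
  'ran' -> 0
  'ran' -> 0
  'his' -> 3
  'ran' -> 0

Encoded: [0, 0, 0, 3, 0]


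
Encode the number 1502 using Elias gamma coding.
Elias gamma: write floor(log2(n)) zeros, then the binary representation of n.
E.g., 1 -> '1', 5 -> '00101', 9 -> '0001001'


num_bits = floor(log2(1502)) + 1 = 11
leading_zeros = num_bits - 1 = 10
binary(1502) = 10111011110

Elias gamma(1502) = '0000000000' + '10111011110' = 000000000010111011110 (21 bits)


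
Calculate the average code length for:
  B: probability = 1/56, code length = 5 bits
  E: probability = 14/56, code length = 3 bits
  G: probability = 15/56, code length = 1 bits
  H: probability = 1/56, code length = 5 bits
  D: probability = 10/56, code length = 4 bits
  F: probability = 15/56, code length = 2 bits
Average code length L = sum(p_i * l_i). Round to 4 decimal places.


Weighted contributions p_i * l_i:
  B: (1/56) * 5 = 5/56
  E: (14/56) * 3 = 42/56
  G: (15/56) * 1 = 15/56
  H: (1/56) * 5 = 5/56
  D: (10/56) * 4 = 40/56
  F: (15/56) * 2 = 30/56
Sum = (5 + 42 + 15 + 5 + 40 + 30)/56 = 137/56

L = 137/56 = 2.4464 bits/symbol


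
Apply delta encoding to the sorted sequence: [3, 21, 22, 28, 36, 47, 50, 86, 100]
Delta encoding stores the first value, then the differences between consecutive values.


First value: 3
Deltas:
  21 - 3 = 18
  22 - 21 = 1
  28 - 22 = 6
  36 - 28 = 8
  47 - 36 = 11
  50 - 47 = 3
  86 - 50 = 36
  100 - 86 = 14


Delta encoded: [3, 18, 1, 6, 8, 11, 3, 36, 14]


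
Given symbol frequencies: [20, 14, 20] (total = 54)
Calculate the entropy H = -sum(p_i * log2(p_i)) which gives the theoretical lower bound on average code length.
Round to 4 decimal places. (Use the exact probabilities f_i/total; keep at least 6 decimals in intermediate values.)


Per-symbol terms -p_i * log2(p_i) with p_i = f_i/54:
  p = 20/54 = 0.370370: log2(p) = -1.432959, -p*log2(p) = 0.530726
  p = 14/54 = 0.259259: log2(p) = -1.947533, -p*log2(p) = 0.504916
  p = 20/54 = 0.370370: log2(p) = -1.432959, -p*log2(p) = 0.530726
H = 0.530726 + 0.504916 + 0.530726 = 1.566368

H = 1.5664 bits/symbol


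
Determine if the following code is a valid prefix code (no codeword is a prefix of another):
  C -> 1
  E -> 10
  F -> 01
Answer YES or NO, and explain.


Checking each pair (does one codeword prefix another?):
  C='1' vs E='10': prefix -- VIOLATION

NO -- this is NOT a valid prefix code. C (1) is a prefix of E (10).


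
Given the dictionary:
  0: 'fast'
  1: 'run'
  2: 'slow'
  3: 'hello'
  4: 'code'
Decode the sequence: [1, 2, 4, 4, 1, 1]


Look up each index in the dictionary:
  1 -> 'run'
  2 -> 'slow'
  4 -> 'code'
  4 -> 'code'
  1 -> 'run'
  1 -> 'run'

Decoded: "run slow code code run run"


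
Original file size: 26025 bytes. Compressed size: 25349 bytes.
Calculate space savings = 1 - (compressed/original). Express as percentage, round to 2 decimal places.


ratio = compressed/original = 25349/26025 = 0.974025
savings = 1 - ratio = 1 - 0.974025 = 0.025975
as a percentage: 0.025975 * 100 = 2.6%

Space savings = 1 - 25349/26025 = 2.6%


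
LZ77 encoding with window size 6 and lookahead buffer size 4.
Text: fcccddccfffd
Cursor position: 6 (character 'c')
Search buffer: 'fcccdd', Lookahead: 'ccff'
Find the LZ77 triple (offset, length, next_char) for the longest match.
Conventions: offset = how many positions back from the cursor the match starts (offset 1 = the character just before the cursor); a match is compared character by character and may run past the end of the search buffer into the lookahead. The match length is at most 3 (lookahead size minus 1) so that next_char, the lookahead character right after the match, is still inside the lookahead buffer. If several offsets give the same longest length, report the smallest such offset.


Try each offset into the search buffer:
  offset=1 (pos 5, char 'd'): match length 0
  offset=2 (pos 4, char 'd'): match length 0
  offset=3 (pos 3, char 'c'): match length 1
  offset=4 (pos 2, char 'c'): match length 2
  offset=5 (pos 1, char 'c'): match length 2
  offset=6 (pos 0, char 'f'): match length 0
Longest match has length 2, found at offsets 4, 5; take the smallest, offset 4.
next_char = character at position 6 + 2 = 8 -> 'f'

Best match: offset=4, length=2 (matching 'cc' starting at position 2)
LZ77 triple: (4, 2, 'f')


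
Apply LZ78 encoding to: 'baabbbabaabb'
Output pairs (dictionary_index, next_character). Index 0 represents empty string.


LZ78 encoding steps:
Dictionary: {0: ''}
Step 1: w='' (idx 0), next='b' -> output (0, 'b'), add 'b' as idx 1
Step 2: w='' (idx 0), next='a' -> output (0, 'a'), add 'a' as idx 2
Step 3: w='a' (idx 2), next='b' -> output (2, 'b'), add 'ab' as idx 3
Step 4: w='b' (idx 1), next='b' -> output (1, 'b'), add 'bb' as idx 4
Step 5: w='ab' (idx 3), next='a' -> output (3, 'a'), add 'aba' as idx 5
Step 6: w='ab' (idx 3), next='b' -> output (3, 'b'), add 'abb' as idx 6


Encoded: [(0, 'b'), (0, 'a'), (2, 'b'), (1, 'b'), (3, 'a'), (3, 'b')]


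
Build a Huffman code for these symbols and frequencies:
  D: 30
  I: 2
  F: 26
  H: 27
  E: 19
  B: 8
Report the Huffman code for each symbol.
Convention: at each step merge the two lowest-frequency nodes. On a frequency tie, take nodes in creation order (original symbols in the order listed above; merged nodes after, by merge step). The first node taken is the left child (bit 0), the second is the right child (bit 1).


Huffman tree construction:
Step 1: Merge I(2) + B(8) = 10
Step 2: Merge (I+B)(10) + E(19) = 29
Step 3: Merge F(26) + H(27) = 53
Step 4: Merge ((I+B)+E)(29) + D(30) = 59
Step 5: Merge (F+H)(53) + (((I+B)+E)+D)(59) = 112
Read each symbol's code off the tree from the root (left child = 0, right child = 1).

Codes:
  D: 11 (length 2)
  I: 1000 (length 4)
  F: 00 (length 2)
  H: 01 (length 2)
  E: 101 (length 3)
  B: 1001 (length 4)
Average code length: 263/112 = 2.3482 bits/symbol


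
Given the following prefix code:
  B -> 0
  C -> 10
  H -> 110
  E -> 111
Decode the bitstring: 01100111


Decoding step by step:
Bits 0 -> B
Bits 110 -> H
Bits 0 -> B
Bits 111 -> E


Decoded message: BHBE


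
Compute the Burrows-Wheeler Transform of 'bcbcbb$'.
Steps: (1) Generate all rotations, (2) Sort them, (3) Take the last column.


Rotations (sorted):
  0: $bcbcbb -> last char: b
  1: b$bcbcb -> last char: b
  2: bb$bcbc -> last char: c
  3: bcbb$bc -> last char: c
  4: bcbcbb$ -> last char: $
  5: cbb$bcb -> last char: b
  6: cbcbb$b -> last char: b


BWT = bbcc$bb


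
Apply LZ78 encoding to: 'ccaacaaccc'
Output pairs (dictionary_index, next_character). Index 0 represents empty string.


LZ78 encoding steps:
Dictionary: {0: ''}
Step 1: w='' (idx 0), next='c' -> output (0, 'c'), add 'c' as idx 1
Step 2: w='c' (idx 1), next='a' -> output (1, 'a'), add 'ca' as idx 2
Step 3: w='' (idx 0), next='a' -> output (0, 'a'), add 'a' as idx 3
Step 4: w='ca' (idx 2), next='a' -> output (2, 'a'), add 'caa' as idx 4
Step 5: w='c' (idx 1), next='c' -> output (1, 'c'), add 'cc' as idx 5
Step 6: w='c' (idx 1), end of input -> output (1, '')


Encoded: [(0, 'c'), (1, 'a'), (0, 'a'), (2, 'a'), (1, 'c'), (1, '')]


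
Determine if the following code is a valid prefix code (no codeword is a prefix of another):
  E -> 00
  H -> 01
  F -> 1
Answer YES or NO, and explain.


Checking each pair (does one codeword prefix another?):
  E='00' vs H='01': no prefix
  E='00' vs F='1': no prefix
  H='01' vs E='00': no prefix
  H='01' vs F='1': no prefix
  F='1' vs E='00': no prefix
  F='1' vs H='01': no prefix
No violation found over all pairs.

YES -- this is a valid prefix code. No codeword is a prefix of any other codeword.


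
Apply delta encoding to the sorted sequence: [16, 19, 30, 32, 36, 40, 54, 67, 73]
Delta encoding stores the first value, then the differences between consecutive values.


First value: 16
Deltas:
  19 - 16 = 3
  30 - 19 = 11
  32 - 30 = 2
  36 - 32 = 4
  40 - 36 = 4
  54 - 40 = 14
  67 - 54 = 13
  73 - 67 = 6


Delta encoded: [16, 3, 11, 2, 4, 4, 14, 13, 6]


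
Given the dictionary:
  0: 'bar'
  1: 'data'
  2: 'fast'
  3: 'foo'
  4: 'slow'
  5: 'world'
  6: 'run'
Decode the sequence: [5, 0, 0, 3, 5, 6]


Look up each index in the dictionary:
  5 -> 'world'
  0 -> 'bar'
  0 -> 'bar'
  3 -> 'foo'
  5 -> 'world'
  6 -> 'run'

Decoded: "world bar bar foo world run"


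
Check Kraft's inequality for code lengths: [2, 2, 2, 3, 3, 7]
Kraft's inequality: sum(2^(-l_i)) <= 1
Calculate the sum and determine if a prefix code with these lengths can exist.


Sum = 2^(-2) + 2^(-2) + 2^(-2) + 2^(-3) + 2^(-3) + 2^(-7)
    = 0.25 + 0.25 + 0.25 + 0.125 + 0.125 + 0.0078125
    = 129/128 = 1.0078125
Since 1.0078125 > 1, Kraft's inequality is NOT satisfied.
A prefix code with these lengths CANNOT exist.

Kraft sum = 1.0078125. Not satisfied.


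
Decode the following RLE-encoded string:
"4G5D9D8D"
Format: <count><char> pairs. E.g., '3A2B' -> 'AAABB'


Expanding each <count><char> pair:
  4G -> 'GGGG'
  5D -> 'DDDDD'
  9D -> 'DDDDDDDDD'
  8D -> 'DDDDDDDD'

Decoded = GGGGDDDDDDDDDDDDDDDDDDDDDD


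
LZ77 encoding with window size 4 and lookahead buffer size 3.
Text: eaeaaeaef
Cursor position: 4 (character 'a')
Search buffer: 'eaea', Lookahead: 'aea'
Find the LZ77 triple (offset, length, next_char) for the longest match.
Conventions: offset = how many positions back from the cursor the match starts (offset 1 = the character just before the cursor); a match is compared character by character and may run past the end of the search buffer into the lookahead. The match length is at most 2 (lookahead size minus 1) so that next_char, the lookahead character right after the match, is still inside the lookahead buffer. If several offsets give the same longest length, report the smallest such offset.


Try each offset into the search buffer:
  offset=1 (pos 3, char 'a'): match length 1
  offset=2 (pos 2, char 'e'): match length 0
  offset=3 (pos 1, char 'a'): match length 2
  offset=4 (pos 0, char 'e'): match length 0
Longest match has length 2 at offset 3.
next_char = character at position 4 + 2 = 6 -> 'a'

Best match: offset=3, length=2 (matching 'ae' starting at position 1)
LZ77 triple: (3, 2, 'a')


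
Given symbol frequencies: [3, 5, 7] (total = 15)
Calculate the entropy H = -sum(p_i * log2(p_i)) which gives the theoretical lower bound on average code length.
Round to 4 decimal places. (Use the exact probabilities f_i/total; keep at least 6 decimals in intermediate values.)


Per-symbol terms -p_i * log2(p_i) with p_i = f_i/15:
  p = 3/15 = 0.200000: log2(p) = -2.321928, -p*log2(p) = 0.464386
  p = 5/15 = 0.333333: log2(p) = -1.584963, -p*log2(p) = 0.528321
  p = 7/15 = 0.466667: log2(p) = -1.099536, -p*log2(p) = 0.513117
H = 0.464386 + 0.528321 + 0.513117 = 1.505824

H = 1.5058 bits/symbol


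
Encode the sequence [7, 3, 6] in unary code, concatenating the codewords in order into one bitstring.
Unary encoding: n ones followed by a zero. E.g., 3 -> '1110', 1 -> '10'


Encode each number as n ones followed by a terminating 0:
  7 -> 11111110 (8 bits)
  3 -> 1110 (4 bits)
  6 -> 1111110 (7 bits)
Total length = 8 + 4 + 7 = 19 bits.

Unary([7, 3, 6]) = 1111111011101111110 (19 bits)


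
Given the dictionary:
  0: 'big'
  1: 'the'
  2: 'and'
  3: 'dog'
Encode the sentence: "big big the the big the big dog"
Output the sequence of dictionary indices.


Look up each word in the dictionary:
  'big' -> 0
  'big' -> 0
  'the' -> 1
  'the' -> 1
  'big' -> 0
  'the' -> 1
  'big' -> 0
  'dog' -> 3

Encoded: [0, 0, 1, 1, 0, 1, 0, 3]


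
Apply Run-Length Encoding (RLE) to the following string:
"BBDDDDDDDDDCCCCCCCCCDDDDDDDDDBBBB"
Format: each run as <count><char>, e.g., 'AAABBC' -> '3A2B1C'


Scanning runs left to right:
  i=0: run of 'B' x 2 -> '2B'
  i=2: run of 'D' x 9 -> '9D'
  i=11: run of 'C' x 9 -> '9C'
  i=20: run of 'D' x 9 -> '9D'
  i=29: run of 'B' x 4 -> '4B'

RLE = 2B9D9C9D4B


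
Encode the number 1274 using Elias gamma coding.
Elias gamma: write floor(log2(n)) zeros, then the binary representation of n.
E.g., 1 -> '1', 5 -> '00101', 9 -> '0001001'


num_bits = floor(log2(1274)) + 1 = 11
leading_zeros = num_bits - 1 = 10
binary(1274) = 10011111010

Elias gamma(1274) = '0000000000' + '10011111010' = 000000000010011111010 (21 bits)


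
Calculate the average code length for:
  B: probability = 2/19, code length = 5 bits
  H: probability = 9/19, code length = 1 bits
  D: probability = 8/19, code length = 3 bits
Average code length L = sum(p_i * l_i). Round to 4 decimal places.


Weighted contributions p_i * l_i:
  B: (2/19) * 5 = 10/19
  H: (9/19) * 1 = 9/19
  D: (8/19) * 3 = 24/19
Sum = (10 + 9 + 24)/19 = 43/19

L = 43/19 = 2.2632 bits/symbol


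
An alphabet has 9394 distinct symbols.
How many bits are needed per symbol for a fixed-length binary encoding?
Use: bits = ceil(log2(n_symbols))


log2(9394) = 13.1975
Bracket: 2^13 = 8192 < 9394 <= 2^14 = 16384
So ceil(log2(9394)) = 14

bits = ceil(log2(9394)) = ceil(13.1975) = 14 bits


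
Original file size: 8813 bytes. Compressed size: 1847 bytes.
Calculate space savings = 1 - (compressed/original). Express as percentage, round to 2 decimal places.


ratio = compressed/original = 1847/8813 = 0.209577
savings = 1 - ratio = 1 - 0.209577 = 0.790423
as a percentage: 0.790423 * 100 = 79.04%

Space savings = 1 - 1847/8813 = 79.04%


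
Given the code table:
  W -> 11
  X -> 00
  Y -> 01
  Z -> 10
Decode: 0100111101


Decoding:
01 -> Y
00 -> X
11 -> W
11 -> W
01 -> Y


Result: YXWWY


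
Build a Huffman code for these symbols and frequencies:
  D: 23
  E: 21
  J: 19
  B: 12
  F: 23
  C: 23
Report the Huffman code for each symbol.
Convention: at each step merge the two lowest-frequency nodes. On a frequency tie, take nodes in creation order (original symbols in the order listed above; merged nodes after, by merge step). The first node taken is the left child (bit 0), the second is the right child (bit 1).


Huffman tree construction:
Step 1: Merge B(12) + J(19) = 31
Step 2: Merge E(21) + D(23) = 44
Step 3: Merge F(23) + C(23) = 46
Step 4: Merge (B+J)(31) + (E+D)(44) = 75
Step 5: Merge (F+C)(46) + ((B+J)+(E+D))(75) = 121
Read each symbol's code off the tree from the root (left child = 0, right child = 1).

Codes:
  D: 111 (length 3)
  E: 110 (length 3)
  J: 101 (length 3)
  B: 100 (length 3)
  F: 00 (length 2)
  C: 01 (length 2)
Average code length: 317/121 = 2.6198 bits/symbol


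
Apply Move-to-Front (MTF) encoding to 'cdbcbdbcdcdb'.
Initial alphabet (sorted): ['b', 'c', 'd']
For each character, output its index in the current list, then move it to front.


MTF encoding:
'c': index 1 in ['b', 'c', 'd'] -> ['c', 'b', 'd']
'd': index 2 in ['c', 'b', 'd'] -> ['d', 'c', 'b']
'b': index 2 in ['d', 'c', 'b'] -> ['b', 'd', 'c']
'c': index 2 in ['b', 'd', 'c'] -> ['c', 'b', 'd']
'b': index 1 in ['c', 'b', 'd'] -> ['b', 'c', 'd']
'd': index 2 in ['b', 'c', 'd'] -> ['d', 'b', 'c']
'b': index 1 in ['d', 'b', 'c'] -> ['b', 'd', 'c']
'c': index 2 in ['b', 'd', 'c'] -> ['c', 'b', 'd']
'd': index 2 in ['c', 'b', 'd'] -> ['d', 'c', 'b']
'c': index 1 in ['d', 'c', 'b'] -> ['c', 'd', 'b']
'd': index 1 in ['c', 'd', 'b'] -> ['d', 'c', 'b']
'b': index 2 in ['d', 'c', 'b'] -> ['b', 'd', 'c']


Output: [1, 2, 2, 2, 1, 2, 1, 2, 2, 1, 1, 2]


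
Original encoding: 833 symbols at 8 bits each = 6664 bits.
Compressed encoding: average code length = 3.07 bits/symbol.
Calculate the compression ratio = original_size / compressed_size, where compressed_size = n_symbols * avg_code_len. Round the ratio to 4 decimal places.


original_size = n_symbols * orig_bits = 833 * 8 = 6664 bits
compressed_size = n_symbols * avg_code_len = 833 * 3.07 = 2557.31 bits
ratio = original_size / compressed_size = 6664 / 2557.31 = 2.6059

Compression ratio = 2.6059


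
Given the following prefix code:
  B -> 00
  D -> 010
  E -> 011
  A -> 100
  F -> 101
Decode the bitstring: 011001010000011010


Decoding step by step:
Bits 011 -> E
Bits 00 -> B
Bits 101 -> F
Bits 00 -> B
Bits 00 -> B
Bits 011 -> E
Bits 010 -> D


Decoded message: EBFBBED


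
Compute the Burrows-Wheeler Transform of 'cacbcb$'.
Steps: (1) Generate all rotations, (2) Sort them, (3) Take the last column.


Rotations (sorted):
  0: $cacbcb -> last char: b
  1: acbcb$c -> last char: c
  2: b$cacbc -> last char: c
  3: bcb$cac -> last char: c
  4: cacbcb$ -> last char: $
  5: cb$cacb -> last char: b
  6: cbcb$ca -> last char: a


BWT = bccc$ba


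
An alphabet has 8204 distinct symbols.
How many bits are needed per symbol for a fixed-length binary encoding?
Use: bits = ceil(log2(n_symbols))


log2(8204) = 13.0021
Bracket: 2^13 = 8192 < 8204 <= 2^14 = 16384
So ceil(log2(8204)) = 14

bits = ceil(log2(8204)) = ceil(13.0021) = 14 bits


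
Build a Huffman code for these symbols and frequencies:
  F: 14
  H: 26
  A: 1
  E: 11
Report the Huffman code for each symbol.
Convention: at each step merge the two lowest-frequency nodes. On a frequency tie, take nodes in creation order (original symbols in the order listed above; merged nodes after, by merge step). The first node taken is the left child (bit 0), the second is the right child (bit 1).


Huffman tree construction:
Step 1: Merge A(1) + E(11) = 12
Step 2: Merge (A+E)(12) + F(14) = 26
Step 3: Merge H(26) + ((A+E)+F)(26) = 52
Read each symbol's code off the tree from the root (left child = 0, right child = 1).

Codes:
  F: 11 (length 2)
  H: 0 (length 1)
  A: 100 (length 3)
  E: 101 (length 3)
Average code length: 90/52 = 1.7308 bits/symbol


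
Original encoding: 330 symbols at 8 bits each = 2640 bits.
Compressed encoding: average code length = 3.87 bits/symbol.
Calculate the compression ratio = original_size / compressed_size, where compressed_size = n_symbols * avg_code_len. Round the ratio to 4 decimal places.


original_size = n_symbols * orig_bits = 330 * 8 = 2640 bits
compressed_size = n_symbols * avg_code_len = 330 * 3.87 = 1277.1 bits
ratio = original_size / compressed_size = 2640 / 1277.1 = 2.0672

Compression ratio = 2.0672


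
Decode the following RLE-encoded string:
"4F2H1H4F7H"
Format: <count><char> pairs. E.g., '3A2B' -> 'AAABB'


Expanding each <count><char> pair:
  4F -> 'FFFF'
  2H -> 'HH'
  1H -> 'H'
  4F -> 'FFFF'
  7H -> 'HHHHHHH'

Decoded = FFFFHHHFFFFHHHHHHH


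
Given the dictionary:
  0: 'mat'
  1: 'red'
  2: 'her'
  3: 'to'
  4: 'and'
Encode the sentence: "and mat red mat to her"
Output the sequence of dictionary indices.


Look up each word in the dictionary:
  'and' -> 4
  'mat' -> 0
  'red' -> 1
  'mat' -> 0
  'to' -> 3
  'her' -> 2

Encoded: [4, 0, 1, 0, 3, 2]


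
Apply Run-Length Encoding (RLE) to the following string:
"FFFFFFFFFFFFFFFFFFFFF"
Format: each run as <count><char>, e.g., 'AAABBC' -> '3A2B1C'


Scanning runs left to right:
  i=0: run of 'F' x 21 -> '21F'

RLE = 21F


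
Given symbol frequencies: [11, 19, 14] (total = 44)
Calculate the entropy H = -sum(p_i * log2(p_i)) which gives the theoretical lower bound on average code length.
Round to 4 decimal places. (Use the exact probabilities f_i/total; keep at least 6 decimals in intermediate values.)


Per-symbol terms -p_i * log2(p_i) with p_i = f_i/44:
  p = 11/44 = 0.250000: log2(p) = -2.000000, -p*log2(p) = 0.500000
  p = 19/44 = 0.431818: log2(p) = -1.211504, -p*log2(p) = 0.523149
  p = 14/44 = 0.318182: log2(p) = -1.652077, -p*log2(p) = 0.525661
H = 0.500000 + 0.523149 + 0.525661 = 1.548810

H = 1.5488 bits/symbol


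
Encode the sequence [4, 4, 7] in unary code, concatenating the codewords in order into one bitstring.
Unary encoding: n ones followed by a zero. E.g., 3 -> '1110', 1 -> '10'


Encode each number as n ones followed by a terminating 0:
  4 -> 11110 (5 bits)
  4 -> 11110 (5 bits)
  7 -> 11111110 (8 bits)
Total length = 5 + 5 + 8 = 18 bits.

Unary([4, 4, 7]) = 111101111011111110 (18 bits)


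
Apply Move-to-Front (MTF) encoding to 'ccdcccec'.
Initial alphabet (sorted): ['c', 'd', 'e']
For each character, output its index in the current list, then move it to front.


MTF encoding:
'c': index 0 in ['c', 'd', 'e'] -> ['c', 'd', 'e']
'c': index 0 in ['c', 'd', 'e'] -> ['c', 'd', 'e']
'd': index 1 in ['c', 'd', 'e'] -> ['d', 'c', 'e']
'c': index 1 in ['d', 'c', 'e'] -> ['c', 'd', 'e']
'c': index 0 in ['c', 'd', 'e'] -> ['c', 'd', 'e']
'c': index 0 in ['c', 'd', 'e'] -> ['c', 'd', 'e']
'e': index 2 in ['c', 'd', 'e'] -> ['e', 'c', 'd']
'c': index 1 in ['e', 'c', 'd'] -> ['c', 'e', 'd']


Output: [0, 0, 1, 1, 0, 0, 2, 1]


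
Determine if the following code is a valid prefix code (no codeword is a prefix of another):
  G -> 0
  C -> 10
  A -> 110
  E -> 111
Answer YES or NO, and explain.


Checking each pair (does one codeword prefix another?):
  G='0' vs C='10': no prefix
  G='0' vs A='110': no prefix
  G='0' vs E='111': no prefix
  C='10' vs G='0': no prefix
  C='10' vs A='110': no prefix
  C='10' vs E='111': no prefix
  A='110' vs G='0': no prefix
  A='110' vs C='10': no prefix
  A='110' vs E='111': no prefix
  E='111' vs G='0': no prefix
  E='111' vs C='10': no prefix
  E='111' vs A='110': no prefix
No violation found over all pairs.

YES -- this is a valid prefix code. No codeword is a prefix of any other codeword.


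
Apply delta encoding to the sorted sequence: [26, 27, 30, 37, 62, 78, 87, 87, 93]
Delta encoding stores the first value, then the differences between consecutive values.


First value: 26
Deltas:
  27 - 26 = 1
  30 - 27 = 3
  37 - 30 = 7
  62 - 37 = 25
  78 - 62 = 16
  87 - 78 = 9
  87 - 87 = 0
  93 - 87 = 6


Delta encoded: [26, 1, 3, 7, 25, 16, 9, 0, 6]


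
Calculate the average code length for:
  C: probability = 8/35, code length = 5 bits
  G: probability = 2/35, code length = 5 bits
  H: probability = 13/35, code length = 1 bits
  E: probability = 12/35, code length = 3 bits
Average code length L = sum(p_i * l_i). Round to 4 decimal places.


Weighted contributions p_i * l_i:
  C: (8/35) * 5 = 40/35
  G: (2/35) * 5 = 10/35
  H: (13/35) * 1 = 13/35
  E: (12/35) * 3 = 36/35
Sum = (40 + 10 + 13 + 36)/35 = 99/35

L = 99/35 = 2.8286 bits/symbol


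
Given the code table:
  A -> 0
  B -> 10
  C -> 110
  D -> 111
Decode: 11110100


Decoding:
111 -> D
10 -> B
10 -> B
0 -> A


Result: DBBA


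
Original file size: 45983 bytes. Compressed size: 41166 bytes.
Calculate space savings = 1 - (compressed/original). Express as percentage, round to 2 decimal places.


ratio = compressed/original = 41166/45983 = 0.895244
savings = 1 - ratio = 1 - 0.895244 = 0.104756
as a percentage: 0.104756 * 100 = 10.48%

Space savings = 1 - 41166/45983 = 10.48%


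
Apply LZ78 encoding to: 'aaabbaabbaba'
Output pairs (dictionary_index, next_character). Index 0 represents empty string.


LZ78 encoding steps:
Dictionary: {0: ''}
Step 1: w='' (idx 0), next='a' -> output (0, 'a'), add 'a' as idx 1
Step 2: w='a' (idx 1), next='a' -> output (1, 'a'), add 'aa' as idx 2
Step 3: w='' (idx 0), next='b' -> output (0, 'b'), add 'b' as idx 3
Step 4: w='b' (idx 3), next='a' -> output (3, 'a'), add 'ba' as idx 4
Step 5: w='a' (idx 1), next='b' -> output (1, 'b'), add 'ab' as idx 5
Step 6: w='ba' (idx 4), next='b' -> output (4, 'b'), add 'bab' as idx 6
Step 7: w='a' (idx 1), end of input -> output (1, '')


Encoded: [(0, 'a'), (1, 'a'), (0, 'b'), (3, 'a'), (1, 'b'), (4, 'b'), (1, '')]


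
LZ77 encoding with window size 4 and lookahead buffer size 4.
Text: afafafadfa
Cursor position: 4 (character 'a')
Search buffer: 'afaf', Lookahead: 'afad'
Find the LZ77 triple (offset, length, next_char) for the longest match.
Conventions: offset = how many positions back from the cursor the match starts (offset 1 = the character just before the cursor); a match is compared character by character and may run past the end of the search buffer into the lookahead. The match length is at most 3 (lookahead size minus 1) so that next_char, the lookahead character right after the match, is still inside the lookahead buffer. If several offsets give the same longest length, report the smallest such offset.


Try each offset into the search buffer:
  offset=1 (pos 3, char 'f'): match length 0
  offset=2 (pos 2, char 'a'): match length 3
  offset=3 (pos 1, char 'f'): match length 0
  offset=4 (pos 0, char 'a'): match length 3
Longest match has length 3, found at offsets 2, 4; take the smallest, offset 2.
next_char = character at position 4 + 3 = 7 -> 'd'

Best match: offset=2, length=3 (matching 'afa' starting at position 2)
LZ77 triple: (2, 3, 'd')


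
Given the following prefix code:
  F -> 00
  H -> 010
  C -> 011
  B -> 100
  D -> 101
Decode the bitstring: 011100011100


Decoding step by step:
Bits 011 -> C
Bits 100 -> B
Bits 011 -> C
Bits 100 -> B


Decoded message: CBCB


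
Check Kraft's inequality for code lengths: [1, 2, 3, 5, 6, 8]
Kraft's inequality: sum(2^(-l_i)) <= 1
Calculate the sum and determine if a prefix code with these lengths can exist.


Sum = 2^(-1) + 2^(-2) + 2^(-3) + 2^(-5) + 2^(-6) + 2^(-8)
    = 0.5 + 0.25 + 0.125 + 0.03125 + 0.015625 + 0.00390625
    = 237/256 = 0.92578125
Since 0.92578125 <= 1, Kraft's inequality IS satisfied.
A prefix code with these lengths CAN exist.

Kraft sum = 0.92578125. Satisfied.


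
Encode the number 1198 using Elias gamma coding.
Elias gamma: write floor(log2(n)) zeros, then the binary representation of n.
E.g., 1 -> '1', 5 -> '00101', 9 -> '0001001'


num_bits = floor(log2(1198)) + 1 = 11
leading_zeros = num_bits - 1 = 10
binary(1198) = 10010101110

Elias gamma(1198) = '0000000000' + '10010101110' = 000000000010010101110 (21 bits)


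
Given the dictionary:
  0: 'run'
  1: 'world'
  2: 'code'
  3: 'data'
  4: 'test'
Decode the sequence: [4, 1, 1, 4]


Look up each index in the dictionary:
  4 -> 'test'
  1 -> 'world'
  1 -> 'world'
  4 -> 'test'

Decoded: "test world world test"


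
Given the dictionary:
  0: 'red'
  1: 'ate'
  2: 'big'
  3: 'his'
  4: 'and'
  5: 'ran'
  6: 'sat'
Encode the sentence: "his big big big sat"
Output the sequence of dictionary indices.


Look up each word in the dictionary:
  'his' -> 3
  'big' -> 2
  'big' -> 2
  'big' -> 2
  'sat' -> 6

Encoded: [3, 2, 2, 2, 6]


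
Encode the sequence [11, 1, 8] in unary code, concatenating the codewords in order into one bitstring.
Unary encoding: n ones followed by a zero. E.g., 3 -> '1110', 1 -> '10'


Encode each number as n ones followed by a terminating 0:
  11 -> 111111111110 (12 bits)
  1 -> 10 (2 bits)
  8 -> 111111110 (9 bits)
Total length = 12 + 2 + 9 = 23 bits.

Unary([11, 1, 8]) = 11111111111010111111110 (23 bits)


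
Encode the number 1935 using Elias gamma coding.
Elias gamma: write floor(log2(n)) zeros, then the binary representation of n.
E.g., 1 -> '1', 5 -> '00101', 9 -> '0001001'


num_bits = floor(log2(1935)) + 1 = 11
leading_zeros = num_bits - 1 = 10
binary(1935) = 11110001111

Elias gamma(1935) = '0000000000' + '11110001111' = 000000000011110001111 (21 bits)


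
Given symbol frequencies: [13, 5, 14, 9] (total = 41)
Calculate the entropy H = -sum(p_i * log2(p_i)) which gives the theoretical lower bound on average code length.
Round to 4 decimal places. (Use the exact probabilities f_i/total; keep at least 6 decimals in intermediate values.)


Per-symbol terms -p_i * log2(p_i) with p_i = f_i/41:
  p = 13/41 = 0.317073: log2(p) = -1.657112, -p*log2(p) = 0.525426
  p = 5/41 = 0.121951: log2(p) = -3.035624, -p*log2(p) = 0.370198
  p = 14/41 = 0.341463: log2(p) = -1.550197, -p*log2(p) = 0.529336
  p = 9/41 = 0.219512: log2(p) = -2.187627, -p*log2(p) = 0.480211
H = 0.525426 + 0.370198 + 0.529336 + 0.480211 = 1.905171

H = 1.9052 bits/symbol


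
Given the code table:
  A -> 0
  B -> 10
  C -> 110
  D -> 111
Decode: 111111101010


Decoding:
111 -> D
111 -> D
10 -> B
10 -> B
10 -> B


Result: DDBBB


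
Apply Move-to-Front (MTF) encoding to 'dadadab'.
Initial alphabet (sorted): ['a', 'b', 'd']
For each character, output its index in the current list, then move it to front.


MTF encoding:
'd': index 2 in ['a', 'b', 'd'] -> ['d', 'a', 'b']
'a': index 1 in ['d', 'a', 'b'] -> ['a', 'd', 'b']
'd': index 1 in ['a', 'd', 'b'] -> ['d', 'a', 'b']
'a': index 1 in ['d', 'a', 'b'] -> ['a', 'd', 'b']
'd': index 1 in ['a', 'd', 'b'] -> ['d', 'a', 'b']
'a': index 1 in ['d', 'a', 'b'] -> ['a', 'd', 'b']
'b': index 2 in ['a', 'd', 'b'] -> ['b', 'a', 'd']


Output: [2, 1, 1, 1, 1, 1, 2]


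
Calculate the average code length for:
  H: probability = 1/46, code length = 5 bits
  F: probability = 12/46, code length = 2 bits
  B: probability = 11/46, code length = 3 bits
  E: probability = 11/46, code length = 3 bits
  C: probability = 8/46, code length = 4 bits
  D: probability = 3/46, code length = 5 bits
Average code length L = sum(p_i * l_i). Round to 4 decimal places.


Weighted contributions p_i * l_i:
  H: (1/46) * 5 = 5/46
  F: (12/46) * 2 = 24/46
  B: (11/46) * 3 = 33/46
  E: (11/46) * 3 = 33/46
  C: (8/46) * 4 = 32/46
  D: (3/46) * 5 = 15/46
Sum = (5 + 24 + 33 + 33 + 32 + 15)/46 = 142/46

L = 142/46 = 3.0870 bits/symbol
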